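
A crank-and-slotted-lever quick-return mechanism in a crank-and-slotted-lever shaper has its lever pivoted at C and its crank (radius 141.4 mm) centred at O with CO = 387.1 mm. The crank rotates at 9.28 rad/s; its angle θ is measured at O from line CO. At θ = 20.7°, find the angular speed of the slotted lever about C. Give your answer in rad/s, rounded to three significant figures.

2.43

ω = 9.28 rad/s
Crank pin A relative to C: A = (d + r cosθ, r sinθ); lever angle φ = atan2(r sinθ, d + r cosθ).
Differentiating tanφ: φ̇ = rω(d cosθ + r)/(d² + r² + 2dr cosθ).
d² + r² + 2dr cosθ = |CA|² = 0.272245 m²;  d cosθ + r = +0.50351 m.
|ω_lever| = |0.1414·9.28·+0.50351| / 0.272245 = 2.4269 rad/s.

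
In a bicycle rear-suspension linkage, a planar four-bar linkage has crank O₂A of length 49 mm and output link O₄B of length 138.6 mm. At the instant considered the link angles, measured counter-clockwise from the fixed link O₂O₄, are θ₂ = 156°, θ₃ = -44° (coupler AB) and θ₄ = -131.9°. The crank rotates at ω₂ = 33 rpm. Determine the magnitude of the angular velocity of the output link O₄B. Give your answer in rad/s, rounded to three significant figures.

ω₂ = 3.456 rad/s (from 33 rpm).
Differentiating the loop-closure r₂e^{iθ₂}+r₃e^{iθ₃}=r₁+r₄e^{iθ₄} gives r₂ω₂e^{iθ₂}+r₃ω₃e^{iθ₃}=r₄ω₄e^{iθ₄}.
Eliminating the other unknown: ω₄ = r₂ω₂ sin(θ₂−θ₃) / [r₄ sin(θ₄−θ₃)].
Numerator sine = -0.34202; denominator sine = -0.99933.
Result = 0.049·3.456·(-0.34202) / (0.1386·(-0.99933)) = +0.41814 rad/s; magnitude 0.41814 rad/s.

0.418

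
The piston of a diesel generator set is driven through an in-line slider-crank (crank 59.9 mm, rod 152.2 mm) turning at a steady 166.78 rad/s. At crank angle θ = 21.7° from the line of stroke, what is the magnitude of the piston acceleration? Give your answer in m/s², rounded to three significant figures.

2040

ω = 166.8 rad/s
x(θ) = r cosθ + √(L² − r² sin²θ); with ω constant, a = ω²·d²x/dθ².
d²x/dθ² = −r cosθ − r²(cos2θ)/√u − r⁴ sin²2θ/(4u^{3/2}),  u = L² − r² sin²θ = 0.0226743 m².
Substituting r = 0.0599 m, L = 0.1522 m, θ = 21.7°: d²x/dθ² = -0.073413 m.
a = ω²·d²x/dθ² = (166.8)²·(-0.073413) = -2042 m/s²;  |a| = 2042 m/s².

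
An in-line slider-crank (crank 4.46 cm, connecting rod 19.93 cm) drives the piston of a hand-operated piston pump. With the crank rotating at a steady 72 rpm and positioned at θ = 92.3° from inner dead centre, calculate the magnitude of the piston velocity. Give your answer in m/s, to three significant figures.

ω = 2π·72/60 = 7.54 rad/s
For an in-line slider-crank, x = r cosθ + √(L² − r² sin²θ), so v = −rω sinθ·[1 + r cosθ/√(L² − r² sin²θ)].
With r = 0.0446 m, L = 0.1993 m, θ = 92.3°: √(L² − r² sin²θ) = 0.19425 m.
v = −0.0446·7.54·0.99919·[1 + 0.0446·-0.04013/0.19425] = -0.33291 m/s.
|v| = 0.33291 m/s.

0.333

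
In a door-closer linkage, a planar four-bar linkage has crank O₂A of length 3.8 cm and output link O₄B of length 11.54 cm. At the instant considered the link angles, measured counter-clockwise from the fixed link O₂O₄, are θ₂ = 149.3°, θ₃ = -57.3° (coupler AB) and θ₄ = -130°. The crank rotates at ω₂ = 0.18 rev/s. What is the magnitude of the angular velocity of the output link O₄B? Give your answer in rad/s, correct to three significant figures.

ω₂ = 1.131 rad/s (from 0.18 rev/s).
Differentiating the loop-closure r₂e^{iθ₂}+r₃e^{iθ₃}=r₁+r₄e^{iθ₄} gives r₂ω₂e^{iθ₂}+r₃ω₃e^{iθ₃}=r₄ω₄e^{iθ₄}.
Eliminating the other unknown: ω₄ = r₂ω₂ sin(θ₂−θ₃) / [r₄ sin(θ₄−θ₃)].
Numerator sine = -0.44776; denominator sine = -0.95476.
Result = 0.038·1.131·(-0.44776) / (0.1154·(-0.95476)) = +0.17465 rad/s; magnitude 0.17465 rad/s.

0.175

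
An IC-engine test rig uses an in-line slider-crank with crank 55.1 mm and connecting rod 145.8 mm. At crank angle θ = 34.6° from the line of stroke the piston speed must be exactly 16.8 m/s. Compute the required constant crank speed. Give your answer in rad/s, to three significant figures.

407

For an in-line slider-crank, |v_piston| = rω|sinθ|·[1 + r cosθ/√(L² − r² sin²θ)].
With r = 0.0551 m, L = 0.1458 m, θ = 34.6°: the bracketed kinematic factor |dx/dθ| = 0.041253 m.
ω = v/|dx/dθ| = 16.8/0.041253 = 407.24 rad/s.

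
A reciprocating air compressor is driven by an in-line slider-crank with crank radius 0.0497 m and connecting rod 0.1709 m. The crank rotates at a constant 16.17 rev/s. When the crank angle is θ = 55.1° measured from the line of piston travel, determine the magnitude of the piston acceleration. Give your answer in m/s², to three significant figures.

244

ω = 2π·16.2 = 101.6 rad/s
x(θ) = r cosθ + √(L² − r² sin²θ); with ω constant, a = ω²·d²x/dθ².
d²x/dθ² = −r cosθ − r²(cos2θ)/√u − r⁴ sin²2θ/(4u^{3/2}),  u = L² − r² sin²θ = 0.0275453 m².
Substituting r = 0.0497 m, L = 0.1709 m, θ = 55.1°: d²x/dθ² = -0.02359 m.
a = ω²·d²x/dθ² = (101.6)²·(-0.02359) = -243.51 m/s²;  |a| = 243.51 m/s².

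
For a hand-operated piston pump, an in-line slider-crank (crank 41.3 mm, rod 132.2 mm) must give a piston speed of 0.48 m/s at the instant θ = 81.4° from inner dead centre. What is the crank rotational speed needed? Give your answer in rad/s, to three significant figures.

11.2

For an in-line slider-crank, |v_piston| = rω|sinθ|·[1 + r cosθ/√(L² − r² sin²θ)].
With r = 0.0413 m, L = 0.1322 m, θ = 81.4°: the bracketed kinematic factor |dx/dθ| = 0.042841 m.
ω = v/|dx/dθ| = 0.48/0.042841 = 11.204 rad/s.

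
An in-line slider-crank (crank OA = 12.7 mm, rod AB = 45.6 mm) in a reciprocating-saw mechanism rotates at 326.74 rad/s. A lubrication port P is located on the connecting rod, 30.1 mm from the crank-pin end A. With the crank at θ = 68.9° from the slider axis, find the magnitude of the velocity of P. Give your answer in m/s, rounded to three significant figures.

4.17

ω = 326.7 rad/s.  Crank-pin speed |V_A| = rω = 4.1496 m/s, perpendicular to OA.
Rod angle: sinφ = −(r/L) sinθ ⇒ φ = -15.060°; ω_rod = −rω cosθ/√(L²−r²sin²θ) = -33.925 rad/s.
V_P = V_A + ω_rod × AP, with AP = 0.0301 m along the rod.
Components: V_Px = −rω sinθ − a·ω_rod·sinφ = -4.1367 m/s;  V_Py = rω cosθ + a·ω_rod·cosφ = +0.50778 m/s.
|V_P| = √(V_Px² + V_Py²) = 4.1678 m/s.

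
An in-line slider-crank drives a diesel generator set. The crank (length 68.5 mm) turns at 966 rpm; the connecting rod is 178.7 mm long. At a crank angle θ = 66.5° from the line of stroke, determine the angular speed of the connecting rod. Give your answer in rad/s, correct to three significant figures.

16.5

ω = 101.2 rad/s (converted from 966 rpm).
The rod makes angle φ with the slider axis where L sinφ = r sinθ; differentiating, L cosφ·φ̇ = r ω cosθ.
L cosφ = √(L² − r² sin²θ) = 0.16729 m.
|ω_rod| = r ω |cosθ| / √(L² − r² sin²θ) = 0.0685·101.2·0.39875/0.16729 = 16.516 rad/s.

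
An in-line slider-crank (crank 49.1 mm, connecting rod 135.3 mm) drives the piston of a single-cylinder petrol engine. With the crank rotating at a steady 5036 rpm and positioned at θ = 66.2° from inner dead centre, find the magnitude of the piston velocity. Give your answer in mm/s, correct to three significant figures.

ω = 2π·5036/60 = 527.4 rad/s
For an in-line slider-crank, x = r cosθ + √(L² − r² sin²θ), so v = −rω sinθ·[1 + r cosθ/√(L² − r² sin²θ)].
With r = 0.0491 m, L = 0.1353 m, θ = 66.2°: √(L² − r² sin²θ) = 0.12762 m.
v = −0.0491·527.4·0.91496·[1 + 0.0491·0.40355/0.12762] = -27.37 m/s.
|v| = 27.37 m/s = 27370 mm/s.

27400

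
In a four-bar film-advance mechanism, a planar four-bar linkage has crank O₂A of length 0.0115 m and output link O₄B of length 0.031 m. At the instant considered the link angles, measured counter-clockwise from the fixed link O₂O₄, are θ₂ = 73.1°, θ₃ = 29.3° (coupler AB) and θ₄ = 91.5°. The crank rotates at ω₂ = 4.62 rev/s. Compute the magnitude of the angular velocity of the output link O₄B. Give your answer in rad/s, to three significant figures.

8.43

ω₂ = 29.03 rad/s (from 4.62 rev/s).
Differentiating the loop-closure r₂e^{iθ₂}+r₃e^{iθ₃}=r₁+r₄e^{iθ₄} gives r₂ω₂e^{iθ₂}+r₃ω₃e^{iθ₃}=r₄ω₄e^{iθ₄}.
Eliminating the other unknown: ω₄ = r₂ω₂ sin(θ₂−θ₃) / [r₄ sin(θ₄−θ₃)].
Numerator sine = +0.69214; denominator sine = +0.88458.
Result = 0.0115·29.03·(+0.69214) / (0.031·(+0.88458)) = +8.4259 rad/s; magnitude 8.4259 rad/s.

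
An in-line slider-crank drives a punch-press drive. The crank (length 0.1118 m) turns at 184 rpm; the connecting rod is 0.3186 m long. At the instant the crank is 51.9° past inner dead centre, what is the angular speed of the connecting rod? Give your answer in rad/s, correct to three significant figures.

4.34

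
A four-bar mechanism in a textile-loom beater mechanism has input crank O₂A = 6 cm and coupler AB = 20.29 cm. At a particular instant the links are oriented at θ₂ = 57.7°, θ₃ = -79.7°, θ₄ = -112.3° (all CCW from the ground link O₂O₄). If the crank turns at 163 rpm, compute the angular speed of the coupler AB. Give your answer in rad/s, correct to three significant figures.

ω₂ = 17.07 rad/s (from 163 rpm).
Differentiating the loop-closure r₂e^{iθ₂}+r₃e^{iθ₃}=r₁+r₄e^{iθ₄} gives r₂ω₂e^{iθ₂}+r₃ω₃e^{iθ₃}=r₄ω₄e^{iθ₄}.
Eliminating the other unknown: ω₃ = r₂ω₂ sin(θ₄−θ₂) / [r₃ sin(θ₃−θ₄)].
Numerator sine = -0.17365; denominator sine = +0.53877.
Result = 0.06·17.07·(-0.17365) / (0.2029·(+0.53877)) = -1.6269 rad/s; magnitude 1.6269 rad/s.

1.63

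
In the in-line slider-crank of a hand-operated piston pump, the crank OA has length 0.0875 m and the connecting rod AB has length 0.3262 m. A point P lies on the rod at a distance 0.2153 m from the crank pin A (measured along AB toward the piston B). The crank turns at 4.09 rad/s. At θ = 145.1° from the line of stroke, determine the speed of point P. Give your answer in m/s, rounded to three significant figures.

0.201

ω = 4.09 rad/s.  Crank-pin speed |V_A| = rω = 0.35787 m/s, perpendicular to OA.
Rod angle: sinφ = −(r/L) sinθ ⇒ φ = -8.828°; ω_rod = −rω cosθ/√(L²−r²sin²θ) = +0.91058 rad/s.
V_P = V_A + ω_rod × AP, with AP = 0.2153 m along the rod.
Components: V_Px = −rω sinθ − a·ω_rod·sinφ = -0.17467 m/s;  V_Py = rω cosθ + a·ω_rod·cosφ = -0.099787 m/s.
|V_P| = √(V_Px² + V_Py²) = 0.20116 m/s.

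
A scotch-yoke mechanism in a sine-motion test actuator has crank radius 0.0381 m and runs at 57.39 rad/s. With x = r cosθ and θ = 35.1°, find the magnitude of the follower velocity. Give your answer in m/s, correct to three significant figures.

ω = 57.39 rad/s
x = r cosθ ⇒ ẋ = −rω sinθ.
|v| = rω|sinθ| = 0.0381·57.39·|sin 35.1°| = 1.2573 m/s.

1.26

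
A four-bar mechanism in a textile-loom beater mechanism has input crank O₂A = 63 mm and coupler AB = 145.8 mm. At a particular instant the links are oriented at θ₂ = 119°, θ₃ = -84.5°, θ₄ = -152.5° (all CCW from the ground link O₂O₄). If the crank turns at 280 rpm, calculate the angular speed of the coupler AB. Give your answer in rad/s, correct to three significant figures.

ω₂ = 29.32 rad/s (from 280 rpm).
Differentiating the loop-closure r₂e^{iθ₂}+r₃e^{iθ₃}=r₁+r₄e^{iθ₄} gives r₂ω₂e^{iθ₂}+r₃ω₃e^{iθ₃}=r₄ω₄e^{iθ₄}.
Eliminating the other unknown: ω₃ = r₂ω₂ sin(θ₄−θ₂) / [r₃ sin(θ₃−θ₄)].
Numerator sine = +0.99966; denominator sine = +0.92718.
Result = 0.063·29.32·(+0.99966) / (0.1458·(+0.92718)) = +13.66 rad/s; magnitude 13.66 rad/s.

13.7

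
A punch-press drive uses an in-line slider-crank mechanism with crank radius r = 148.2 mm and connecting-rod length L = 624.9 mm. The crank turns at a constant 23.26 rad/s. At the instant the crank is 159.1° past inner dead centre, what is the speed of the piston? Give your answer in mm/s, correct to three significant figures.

956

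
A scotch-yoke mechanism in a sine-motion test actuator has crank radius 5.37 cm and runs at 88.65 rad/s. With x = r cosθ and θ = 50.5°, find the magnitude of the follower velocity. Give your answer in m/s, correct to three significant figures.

3.67

ω = 88.65 rad/s
x = r cosθ ⇒ ẋ = −rω sinθ.
|v| = rω|sinθ| = 0.0537·88.65·|sin 50.5°| = 3.6733 m/s.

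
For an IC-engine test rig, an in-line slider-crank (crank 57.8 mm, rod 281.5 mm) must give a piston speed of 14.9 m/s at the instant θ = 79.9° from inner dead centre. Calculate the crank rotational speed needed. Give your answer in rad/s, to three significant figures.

253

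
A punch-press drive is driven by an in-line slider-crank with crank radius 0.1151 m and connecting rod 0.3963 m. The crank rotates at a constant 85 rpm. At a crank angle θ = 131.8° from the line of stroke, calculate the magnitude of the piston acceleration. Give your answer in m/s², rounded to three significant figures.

6.32

ω = 2π·85/60 = 8.901 rad/s
x(θ) = r cosθ + √(L² − r² sin²θ); with ω constant, a = ω²·d²x/dθ².
d²x/dθ² = −r cosθ − r²(cos2θ)/√u − r⁴ sin²2θ/(4u^{3/2}),  u = L² − r² sin²θ = 0.149691 m².
Substituting r = 0.1151 m, L = 0.3963 m, θ = 131.8°: d²x/dθ² = +0.079787 m.
a = ω²·d²x/dθ² = (8.901)²·(+0.079787) = +6.3216 m/s²;  |a| = 6.3216 m/s².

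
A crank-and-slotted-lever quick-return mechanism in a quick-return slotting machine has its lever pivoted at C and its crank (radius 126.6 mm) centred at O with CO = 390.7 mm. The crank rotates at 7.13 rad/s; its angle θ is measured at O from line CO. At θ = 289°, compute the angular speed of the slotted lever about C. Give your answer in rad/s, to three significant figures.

1.14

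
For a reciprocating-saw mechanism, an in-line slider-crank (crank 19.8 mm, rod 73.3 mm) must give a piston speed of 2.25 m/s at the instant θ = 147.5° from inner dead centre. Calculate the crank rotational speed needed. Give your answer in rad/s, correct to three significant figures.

275

For an in-line slider-crank, |v_piston| = rω|sinθ|·[1 + r cosθ/√(L² − r² sin²θ)].
With r = 0.0198 m, L = 0.0733 m, θ = 147.5°: the bracketed kinematic factor |dx/dθ| = 0.0081889 m.
ω = v/|dx/dθ| = 2.25/0.0081889 = 274.76 rad/s.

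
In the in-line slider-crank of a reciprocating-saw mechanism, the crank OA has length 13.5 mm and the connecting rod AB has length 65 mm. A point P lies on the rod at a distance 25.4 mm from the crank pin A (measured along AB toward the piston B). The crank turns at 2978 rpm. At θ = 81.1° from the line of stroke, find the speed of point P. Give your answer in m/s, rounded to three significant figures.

ω = 311.9 rad/s.  Crank-pin speed |V_A| = rω = 4.21 m/s, perpendicular to OA.
Rod angle: sinφ = −(r/L) sinθ ⇒ φ = -11.841°; ω_rod = −rω cosθ/√(L²−r²sin²θ) = -10.238 rad/s.
V_P = V_A + ω_rod × AP, with AP = 0.0254 m along the rod.
Components: V_Px = −rω sinθ − a·ω_rod·sinφ = -4.2127 m/s;  V_Py = rω cosθ + a·ω_rod·cosφ = +0.39682 m/s.
|V_P| = √(V_Px² + V_Py²) = 4.2314 m/s.

4.23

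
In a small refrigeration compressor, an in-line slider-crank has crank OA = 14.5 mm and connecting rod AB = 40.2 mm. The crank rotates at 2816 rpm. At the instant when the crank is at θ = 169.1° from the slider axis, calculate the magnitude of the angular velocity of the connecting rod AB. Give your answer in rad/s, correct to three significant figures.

105

ω = 294.9 rad/s (converted from 2816 rpm).
The rod makes angle φ with the slider axis where L sinφ = r sinθ; differentiating, L cosφ·φ̇ = r ω cosθ.
L cosφ = √(L² − r² sin²θ) = 0.040106 m.
|ω_rod| = r ω |cosθ| / √(L² − r² sin²θ) = 0.0145·294.9·0.98196/0.040106 = 104.69 rad/s.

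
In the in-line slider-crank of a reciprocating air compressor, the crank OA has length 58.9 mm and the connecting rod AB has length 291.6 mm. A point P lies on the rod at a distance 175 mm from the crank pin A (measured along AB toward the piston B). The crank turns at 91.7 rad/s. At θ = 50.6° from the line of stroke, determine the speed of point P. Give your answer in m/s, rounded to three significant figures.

ω = 91.7 rad/s.  Crank-pin speed |V_A| = rω = 5.4011 m/s, perpendicular to OA.
Rod angle: sinφ = −(r/L) sinθ ⇒ φ = -8.980°; ω_rod = −rω cosθ/√(L²−r²sin²θ) = -11.903 rad/s.
V_P = V_A + ω_rod × AP, with AP = 0.175 m along the rod.
Components: V_Px = −rω sinθ − a·ω_rod·sinφ = -4.4988 m/s;  V_Py = rω cosθ + a·ω_rod·cosφ = +1.3708 m/s.
|V_P| = √(V_Px² + V_Py²) = 4.703 m/s.

4.70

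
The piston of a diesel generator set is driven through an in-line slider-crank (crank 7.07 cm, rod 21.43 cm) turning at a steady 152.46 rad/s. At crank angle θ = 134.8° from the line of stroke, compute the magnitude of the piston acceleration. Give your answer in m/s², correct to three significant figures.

1150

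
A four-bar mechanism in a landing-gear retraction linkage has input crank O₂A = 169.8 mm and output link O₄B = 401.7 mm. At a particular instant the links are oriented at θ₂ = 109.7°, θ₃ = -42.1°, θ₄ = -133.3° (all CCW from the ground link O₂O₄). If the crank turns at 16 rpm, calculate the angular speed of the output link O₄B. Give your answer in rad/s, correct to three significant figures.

ω₂ = 1.676 rad/s (from 16 rpm).
Differentiating the loop-closure r₂e^{iθ₂}+r₃e^{iθ₃}=r₁+r₄e^{iθ₄} gives r₂ω₂e^{iθ₂}+r₃ω₃e^{iθ₃}=r₄ω₄e^{iθ₄}.
Eliminating the other unknown: ω₄ = r₂ω₂ sin(θ₂−θ₃) / [r₄ sin(θ₄−θ₃)].
Numerator sine = +0.47255; denominator sine = -0.99978.
Result = 0.1698·1.676·(+0.47255) / (0.4017·(-0.99978)) = -0.33476 rad/s; magnitude 0.33476 rad/s.

0.335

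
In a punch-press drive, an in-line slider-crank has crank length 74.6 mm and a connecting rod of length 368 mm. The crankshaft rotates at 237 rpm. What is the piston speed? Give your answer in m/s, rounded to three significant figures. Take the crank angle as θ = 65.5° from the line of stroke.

ω = 2π·237/60 = 24.82 rad/s
For an in-line slider-crank, x = r cosθ + √(L² − r² sin²θ), so v = −rω sinθ·[1 + r cosθ/√(L² − r² sin²θ)].
With r = 0.0746 m, L = 0.368 m, θ = 65.5°: √(L² − r² sin²θ) = 0.36168 m.
v = −0.0746·24.82·0.90996·[1 + 0.0746·0.41469/0.36168] = -1.8289 m/s.
|v| = 1.8289 m/s.

1.83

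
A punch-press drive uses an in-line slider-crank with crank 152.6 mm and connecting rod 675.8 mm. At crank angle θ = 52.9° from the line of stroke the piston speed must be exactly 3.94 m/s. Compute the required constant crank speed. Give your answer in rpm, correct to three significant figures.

272

For an in-line slider-crank, |v_piston| = rω|sinθ|·[1 + r cosθ/√(L² − r² sin²θ)].
With r = 0.1526 m, L = 0.6758 m, θ = 52.9°: the bracketed kinematic factor |dx/dθ| = 0.13856 m.
ω = v/|dx/dθ| = 3.94/0.13856 = 28.434 rad/s.
N = 60ω/(2π) = 271.53 rpm.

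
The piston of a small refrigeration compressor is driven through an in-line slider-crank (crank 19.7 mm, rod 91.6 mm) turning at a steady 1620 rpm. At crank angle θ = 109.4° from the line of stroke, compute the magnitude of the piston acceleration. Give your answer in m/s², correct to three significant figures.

ω = 2π·1620/60 = 169.6 rad/s
x(θ) = r cosθ + √(L² − r² sin²θ); with ω constant, a = ω²·d²x/dθ².
d²x/dθ² = −r cosθ − r²(cos2θ)/√u − r⁴ sin²2θ/(4u^{3/2}),  u = L² − r² sin²θ = 0.00804529 m².
Substituting r = 0.0197 m, L = 0.0916 m, θ = 109.4°: d²x/dθ² = +0.0098951 m.
a = ω²·d²x/dθ² = (169.6)²·(+0.0098951) = +284.78 m/s²;  |a| = 284.78 m/s².

285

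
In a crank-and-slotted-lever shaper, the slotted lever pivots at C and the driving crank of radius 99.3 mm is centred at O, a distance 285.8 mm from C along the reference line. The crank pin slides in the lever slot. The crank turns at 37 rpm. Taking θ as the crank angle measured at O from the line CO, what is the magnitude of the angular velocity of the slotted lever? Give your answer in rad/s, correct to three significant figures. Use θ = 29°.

ω = 3.875 rad/s (from 37 rpm).
Crank pin A relative to C: A = (d + r cosθ, r sinθ); lever angle φ = atan2(r sinθ, d + r cosθ).
Differentiating tanφ: φ̇ = rω(d cosθ + r)/(d² + r² + 2dr cosθ).
d² + r² + 2dr cosθ = |CA|² = 0.141185 m²;  d cosθ + r = +0.34927 m.
|ω_lever| = |0.0993·3.875·+0.34927| / 0.141185 = 0.9518 rad/s.

0.952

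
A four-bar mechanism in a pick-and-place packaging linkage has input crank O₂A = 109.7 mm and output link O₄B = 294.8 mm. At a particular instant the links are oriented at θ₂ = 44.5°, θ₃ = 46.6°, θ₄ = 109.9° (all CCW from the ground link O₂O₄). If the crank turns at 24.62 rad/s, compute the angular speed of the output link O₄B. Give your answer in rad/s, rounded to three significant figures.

0.376

ω₂ = 24.62 rad/s
Differentiating the loop-closure r₂e^{iθ₂}+r₃e^{iθ₃}=r₁+r₄e^{iθ₄} gives r₂ω₂e^{iθ₂}+r₃ω₃e^{iθ₃}=r₄ω₄e^{iθ₄}.
Eliminating the other unknown: ω₄ = r₂ω₂ sin(θ₂−θ₃) / [r₄ sin(θ₄−θ₃)].
Numerator sine = -0.03664; denominator sine = +0.89337.
Result = 0.1097·24.62·(-0.03664) / (0.2948·(+0.89337)) = -0.37578 rad/s; magnitude 0.37578 rad/s.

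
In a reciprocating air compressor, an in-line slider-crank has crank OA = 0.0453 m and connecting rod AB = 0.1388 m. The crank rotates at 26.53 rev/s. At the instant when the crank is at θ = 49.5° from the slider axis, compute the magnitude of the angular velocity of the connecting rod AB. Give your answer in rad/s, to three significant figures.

36.5

ω = 166.7 rad/s (converted from 26.53 rev/s).
The rod makes angle φ with the slider axis where L sinφ = r sinθ; differentiating, L cosφ·φ̇ = r ω cosθ.
L cosφ = √(L² − r² sin²θ) = 0.13446 m.
|ω_rod| = r ω |cosθ| / √(L² − r² sin²θ) = 0.0453·166.7·0.64945/0.13446 = 36.473 rad/s.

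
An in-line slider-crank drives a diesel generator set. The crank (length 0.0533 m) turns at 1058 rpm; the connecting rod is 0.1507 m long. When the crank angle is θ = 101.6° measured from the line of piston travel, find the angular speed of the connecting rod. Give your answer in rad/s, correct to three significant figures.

8.40

ω = 110.8 rad/s (converted from 1058 rpm).
The rod makes angle φ with the slider axis where L sinφ = r sinθ; differentiating, L cosφ·φ̇ = r ω cosθ.
L cosφ = √(L² − r² sin²θ) = 0.14137 m.
|ω_rod| = r ω |cosθ| / √(L² − r² sin²θ) = 0.0533·110.8·0.20108/0.14137 = 8.3996 rad/s.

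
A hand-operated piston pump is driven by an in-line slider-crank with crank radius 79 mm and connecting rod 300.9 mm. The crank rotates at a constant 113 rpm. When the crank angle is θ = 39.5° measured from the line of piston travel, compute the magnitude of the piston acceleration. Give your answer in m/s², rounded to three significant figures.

ω = 2π·113/60 = 11.83 rad/s
x(θ) = r cosθ + √(L² − r² sin²θ); with ω constant, a = ω²·d²x/dθ².
d²x/dθ² = −r cosθ − r²(cos2θ)/√u − r⁴ sin²2θ/(4u^{3/2}),  u = L² − r² sin²θ = 0.0880157 m².
Substituting r = 0.079 m, L = 0.3009 m, θ = 39.5°: d²x/dθ² = -0.065332 m.
a = ω²·d²x/dθ² = (11.83)²·(-0.065332) = -9.1482 m/s²;  |a| = 9.1482 m/s².

9.15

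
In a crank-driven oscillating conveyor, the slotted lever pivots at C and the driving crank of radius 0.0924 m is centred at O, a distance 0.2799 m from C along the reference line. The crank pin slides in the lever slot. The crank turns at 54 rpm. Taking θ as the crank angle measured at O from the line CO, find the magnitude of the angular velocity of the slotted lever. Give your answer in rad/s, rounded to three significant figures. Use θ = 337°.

ω = 5.655 rad/s (from 54 rpm).
Crank pin A relative to C: A = (d + r cosθ, r sinθ); lever angle φ = atan2(r sinθ, d + r cosθ).
Differentiating tanφ: φ̇ = rω(d cosθ + r)/(d² + r² + 2dr cosθ).
d² + r² + 2dr cosθ = |CA|² = 0.134495 m²;  d cosθ + r = +0.35005 m.
|ω_lever| = |0.0924·5.655·+0.35005| / 0.134495 = 1.3599 rad/s.

1.36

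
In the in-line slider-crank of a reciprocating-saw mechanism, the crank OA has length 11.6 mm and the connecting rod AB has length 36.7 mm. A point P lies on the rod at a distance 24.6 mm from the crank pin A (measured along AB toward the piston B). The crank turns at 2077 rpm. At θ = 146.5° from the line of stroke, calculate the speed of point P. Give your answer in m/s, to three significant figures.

1.34

ω = 217.5 rad/s.  Crank-pin speed |V_A| = rω = 2.523 m/s, perpendicular to OA.
Rod angle: sinφ = −(r/L) sinθ ⇒ φ = -10.047°; ω_rod = −rω cosθ/√(L²−r²sin²θ) = +58.22 rad/s.
V_P = V_A + ω_rod × AP, with AP = 0.0246 m along the rod.
Components: V_Px = −rω sinθ − a·ω_rod·sinφ = -1.1427 m/s;  V_Py = rω cosθ + a·ω_rod·cosφ = -0.69366 m/s.
|V_P| = √(V_Px² + V_Py²) = 1.3368 m/s.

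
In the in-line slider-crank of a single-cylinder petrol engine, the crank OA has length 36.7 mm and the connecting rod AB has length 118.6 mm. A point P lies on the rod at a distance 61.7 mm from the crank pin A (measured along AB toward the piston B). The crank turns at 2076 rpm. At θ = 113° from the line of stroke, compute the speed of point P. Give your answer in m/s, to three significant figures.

7.02

ω = 217.4 rad/s.  Crank-pin speed |V_A| = rω = 7.9785 m/s, perpendicular to OA.
Rod angle: sinφ = −(r/L) sinθ ⇒ φ = -16.550°; ω_rod = −rω cosθ/√(L²−r²sin²θ) = +27.421 rad/s.
V_P = V_A + ω_rod × AP, with AP = 0.0617 m along the rod.
Components: V_Px = −rω sinθ − a·ω_rod·sinφ = -6.8623 m/s;  V_Py = rω cosθ + a·ω_rod·cosφ = -1.4956 m/s.
|V_P| = √(V_Px² + V_Py²) = 7.0234 m/s.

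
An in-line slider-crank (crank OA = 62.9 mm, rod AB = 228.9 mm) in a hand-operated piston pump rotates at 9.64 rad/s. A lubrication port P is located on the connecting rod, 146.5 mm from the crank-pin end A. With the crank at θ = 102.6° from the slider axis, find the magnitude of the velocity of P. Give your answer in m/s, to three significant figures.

ω = 9.64 rad/s.  Crank-pin speed |V_A| = rω = 0.60636 m/s, perpendicular to OA.
Rod angle: sinφ = −(r/L) sinθ ⇒ φ = -15.556°; ω_rod = −rω cosθ/√(L²−r²sin²θ) = +0.59983 rad/s.
V_P = V_A + ω_rod × AP, with AP = 0.1465 m along the rod.
Components: V_Px = −rω sinθ − a·ω_rod·sinφ = -0.56819 m/s;  V_Py = rω cosθ + a·ω_rod·cosφ = -0.047616 m/s.
|V_P| = √(V_Px² + V_Py²) = 0.57018 m/s.

0.570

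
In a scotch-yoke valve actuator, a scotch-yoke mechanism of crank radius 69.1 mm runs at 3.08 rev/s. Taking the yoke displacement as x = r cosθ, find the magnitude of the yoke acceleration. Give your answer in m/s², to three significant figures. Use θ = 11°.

25.4

ω = 19.35 rad/s (from 3.08 rev/s).
x = r cosθ ⇒ ẍ = −rω² cosθ (ω constant).
|a| = rω²|cosθ| = 0.0691·(19.35)²·|cos 11°| = 25.403 m/s².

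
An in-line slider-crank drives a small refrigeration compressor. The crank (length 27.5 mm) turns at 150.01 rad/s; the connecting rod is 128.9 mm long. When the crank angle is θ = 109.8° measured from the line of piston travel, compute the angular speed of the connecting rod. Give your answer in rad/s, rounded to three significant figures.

11.1

ω = 150 rad/s
The rod makes angle φ with the slider axis where L sinφ = r sinθ; differentiating, L cosφ·φ̇ = r ω cosθ.
L cosφ = √(L² − r² sin²θ) = 0.12628 m.
|ω_rod| = r ω |cosθ| / √(L² − r² sin²θ) = 0.0275·150·0.33874/0.12628 = 11.066 rad/s.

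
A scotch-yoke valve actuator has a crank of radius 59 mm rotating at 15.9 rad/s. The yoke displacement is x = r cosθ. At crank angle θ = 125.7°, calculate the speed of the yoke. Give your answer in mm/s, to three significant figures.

762

ω = 15.9 rad/s
x = r cosθ ⇒ ẋ = −rω sinθ.
|v| = rω|sinθ| = 0.059·15.9·|sin 125.7°| = 0.76182 m/s = 761.82 mm/s.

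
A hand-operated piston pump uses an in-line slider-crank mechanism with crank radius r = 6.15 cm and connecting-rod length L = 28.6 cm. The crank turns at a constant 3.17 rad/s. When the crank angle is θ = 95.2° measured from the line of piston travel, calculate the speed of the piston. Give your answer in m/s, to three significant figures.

0.190

ω = 3.17 rad/s
For an in-line slider-crank, x = r cosθ + √(L² − r² sin²θ), so v = −rω sinθ·[1 + r cosθ/√(L² − r² sin²θ)].
With r = 0.0615 m, L = 0.286 m, θ = 95.2°: √(L² − r² sin²θ) = 0.27937 m.
v = −0.0615·3.17·0.99588·[1 + 0.0615·-0.09063/0.27937] = -0.19028 m/s.
|v| = 0.19028 m/s.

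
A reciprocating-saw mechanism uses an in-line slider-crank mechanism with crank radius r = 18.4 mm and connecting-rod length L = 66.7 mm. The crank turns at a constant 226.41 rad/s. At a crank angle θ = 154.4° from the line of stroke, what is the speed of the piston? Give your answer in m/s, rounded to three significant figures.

1.35

ω = 226.4 rad/s
For an in-line slider-crank, x = r cosθ + √(L² − r² sin²θ), so v = −rω sinθ·[1 + r cosθ/√(L² − r² sin²θ)].
With r = 0.0184 m, L = 0.0667 m, θ = 154.4°: √(L² − r² sin²θ) = 0.066224 m.
v = −0.0184·226.4·0.43209·[1 + 0.0184·-0.90183/0.066224] = -1.349 m/s.
|v| = 1.349 m/s.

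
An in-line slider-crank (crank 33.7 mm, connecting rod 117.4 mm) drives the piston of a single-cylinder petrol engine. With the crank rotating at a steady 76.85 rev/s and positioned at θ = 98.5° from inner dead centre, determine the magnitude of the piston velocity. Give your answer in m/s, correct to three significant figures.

15.4

ω = 2π·76.8 = 482.9 rad/s
For an in-line slider-crank, x = r cosθ + √(L² − r² sin²θ), so v = −rω sinθ·[1 + r cosθ/√(L² − r² sin²θ)].
With r = 0.0337 m, L = 0.1174 m, θ = 98.5°: √(L² − r² sin²θ) = 0.11257 m.
v = −0.0337·482.9·0.98902·[1 + 0.0337·-0.14781/0.11257] = -15.382 m/s.
|v| = 15.382 m/s.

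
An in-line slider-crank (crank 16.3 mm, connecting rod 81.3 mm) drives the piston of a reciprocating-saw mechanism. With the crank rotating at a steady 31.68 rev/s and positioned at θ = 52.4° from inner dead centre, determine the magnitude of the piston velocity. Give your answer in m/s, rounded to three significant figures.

2.89

ω = 2π·31.7 = 199.1 rad/s
For an in-line slider-crank, x = r cosθ + √(L² − r² sin²θ), so v = −rω sinθ·[1 + r cosθ/√(L² − r² sin²θ)].
With r = 0.0163 m, L = 0.0813 m, θ = 52.4°: √(L² − r² sin²θ) = 0.080268 m.
v = −0.0163·199.1·0.79229·[1 + 0.0163·0.61015/0.080268] = -2.8891 m/s.
|v| = 2.8891 m/s.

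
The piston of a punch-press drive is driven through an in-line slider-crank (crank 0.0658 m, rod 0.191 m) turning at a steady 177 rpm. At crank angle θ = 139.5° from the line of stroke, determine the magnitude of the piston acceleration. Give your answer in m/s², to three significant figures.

15.7

ω = 2π·177/60 = 18.54 rad/s
x(θ) = r cosθ + √(L² − r² sin²θ); with ω constant, a = ω²·d²x/dθ².
d²x/dθ² = −r cosθ − r²(cos2θ)/√u − r⁴ sin²2θ/(4u^{3/2}),  u = L² − r² sin²θ = 0.0346548 m².
Substituting r = 0.0658 m, L = 0.191 m, θ = 139.5°: d²x/dθ² = +0.045688 m.
a = ω²·d²x/dθ² = (18.54)²·(+0.045688) = +15.697 m/s²;  |a| = 15.697 m/s².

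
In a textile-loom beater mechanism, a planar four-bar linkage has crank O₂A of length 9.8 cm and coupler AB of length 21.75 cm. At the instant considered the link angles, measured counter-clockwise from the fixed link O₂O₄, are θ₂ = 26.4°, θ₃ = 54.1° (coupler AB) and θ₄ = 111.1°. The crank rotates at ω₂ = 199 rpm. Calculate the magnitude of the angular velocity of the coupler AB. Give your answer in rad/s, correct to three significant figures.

ω₂ = 20.84 rad/s (from 199 rpm).
Differentiating the loop-closure r₂e^{iθ₂}+r₃e^{iθ₃}=r₁+r₄e^{iθ₄} gives r₂ω₂e^{iθ₂}+r₃ω₃e^{iθ₃}=r₄ω₄e^{iθ₄}.
Eliminating the other unknown: ω₃ = r₂ω₂ sin(θ₄−θ₂) / [r₃ sin(θ₃−θ₄)].
Numerator sine = +0.99572; denominator sine = -0.83867.
Result = 0.098·20.84·(+0.99572) / (0.2175·(-0.83867)) = -11.148 rad/s; magnitude 11.148 rad/s.

11.1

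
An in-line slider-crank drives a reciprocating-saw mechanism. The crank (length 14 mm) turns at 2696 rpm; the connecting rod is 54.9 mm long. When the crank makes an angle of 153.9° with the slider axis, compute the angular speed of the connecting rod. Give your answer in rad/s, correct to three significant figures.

65.1

ω = 282.3 rad/s (converted from 2696 rpm).
The rod makes angle φ with the slider axis where L sinφ = r sinθ; differentiating, L cosφ·φ̇ = r ω cosθ.
L cosφ = √(L² − r² sin²θ) = 0.054553 m.
|ω_rod| = r ω |cosθ| / √(L² − r² sin²θ) = 0.014·282.3·0.89803/0.054553 = 65.065 rad/s.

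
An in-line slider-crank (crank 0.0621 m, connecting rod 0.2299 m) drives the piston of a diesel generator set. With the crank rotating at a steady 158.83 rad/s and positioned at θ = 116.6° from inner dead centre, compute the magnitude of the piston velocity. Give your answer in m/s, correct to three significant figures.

ω = 158.8 rad/s
For an in-line slider-crank, x = r cosθ + √(L² − r² sin²θ), so v = −rω sinθ·[1 + r cosθ/√(L² − r² sin²θ)].
With r = 0.0621 m, L = 0.2299 m, θ = 116.6°: √(L² − r² sin²θ) = 0.22309 m.
v = −0.0621·158.8·0.89415·[1 + 0.0621·-0.44776/0.22309] = -7.7201 m/s.
|v| = 7.7201 m/s.

7.72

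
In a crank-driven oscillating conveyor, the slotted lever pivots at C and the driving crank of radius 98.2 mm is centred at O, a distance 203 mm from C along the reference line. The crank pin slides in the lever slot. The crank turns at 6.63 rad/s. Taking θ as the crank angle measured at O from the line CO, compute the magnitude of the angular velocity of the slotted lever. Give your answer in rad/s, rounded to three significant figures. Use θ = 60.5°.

1.83

ω = 6.63 rad/s
Crank pin A relative to C: A = (d + r cosθ, r sinθ); lever angle φ = atan2(r sinθ, d + r cosθ).
Differentiating tanφ: φ̇ = rω(d cosθ + r)/(d² + r² + 2dr cosθ).
d² + r² + 2dr cosθ = |CA|² = 0.0704848 m²;  d cosθ + r = +0.19816 m.
|ω_lever| = |0.0982·6.63·+0.19816| / 0.0704848 = 1.8304 rad/s.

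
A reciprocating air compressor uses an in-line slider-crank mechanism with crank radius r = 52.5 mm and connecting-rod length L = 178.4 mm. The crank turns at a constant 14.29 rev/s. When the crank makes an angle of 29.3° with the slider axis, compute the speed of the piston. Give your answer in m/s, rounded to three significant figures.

ω = 2π·14.3 = 89.79 rad/s
For an in-line slider-crank, x = r cosθ + √(L² − r² sin²θ), so v = −rω sinθ·[1 + r cosθ/√(L² − r² sin²θ)].
With r = 0.0525 m, L = 0.1784 m, θ = 29.3°: √(L² − r² sin²θ) = 0.17654 m.
v = −0.0525·89.79·0.48938·[1 + 0.0525·0.87207/0.17654] = -2.9051 m/s.
|v| = 2.9051 m/s.

2.91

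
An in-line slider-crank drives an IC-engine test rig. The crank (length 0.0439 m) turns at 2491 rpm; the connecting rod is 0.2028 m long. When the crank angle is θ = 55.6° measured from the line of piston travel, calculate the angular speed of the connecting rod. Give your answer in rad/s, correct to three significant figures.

ω = 260.9 rad/s (converted from 2491 rpm).
The rod makes angle φ with the slider axis where L sinφ = r sinθ; differentiating, L cosφ·φ̇ = r ω cosθ.
L cosφ = √(L² − r² sin²θ) = 0.19954 m.
|ω_rod| = r ω |cosθ| / √(L² − r² sin²θ) = 0.0439·260.9·0.56497/0.19954 = 32.424 rad/s.

32.4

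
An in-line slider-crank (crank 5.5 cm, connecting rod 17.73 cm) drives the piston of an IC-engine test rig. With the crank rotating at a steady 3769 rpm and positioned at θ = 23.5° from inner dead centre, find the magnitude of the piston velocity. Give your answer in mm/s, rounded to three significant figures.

11100

ω = 2π·3769/60 = 394.7 rad/s
For an in-line slider-crank, x = r cosθ + √(L² − r² sin²θ), so v = −rω sinθ·[1 + r cosθ/√(L² − r² sin²θ)].
With r = 0.055 m, L = 0.1773 m, θ = 23.5°: √(L² − r² sin²θ) = 0.17594 m.
v = −0.055·394.7·0.39875·[1 + 0.055·0.91706/0.17594] = -11.138 m/s.
|v| = 11.138 m/s = 11138 mm/s.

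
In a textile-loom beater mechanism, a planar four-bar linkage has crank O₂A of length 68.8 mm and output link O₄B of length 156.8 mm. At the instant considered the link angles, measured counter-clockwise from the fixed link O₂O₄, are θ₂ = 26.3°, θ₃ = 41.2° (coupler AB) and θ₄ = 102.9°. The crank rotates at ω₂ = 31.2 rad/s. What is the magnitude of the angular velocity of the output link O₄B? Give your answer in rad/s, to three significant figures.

ω₂ = 31.2 rad/s
Differentiating the loop-closure r₂e^{iθ₂}+r₃e^{iθ₃}=r₁+r₄e^{iθ₄} gives r₂ω₂e^{iθ₂}+r₃ω₃e^{iθ₃}=r₄ω₄e^{iθ₄}.
Eliminating the other unknown: ω₄ = r₂ω₂ sin(θ₂−θ₃) / [r₄ sin(θ₄−θ₃)].
Numerator sine = -0.25713; denominator sine = +0.88048.
Result = 0.0688·31.2·(-0.25713) / (0.1568·(+0.88048)) = -3.9979 rad/s; magnitude 3.9979 rad/s.

4.00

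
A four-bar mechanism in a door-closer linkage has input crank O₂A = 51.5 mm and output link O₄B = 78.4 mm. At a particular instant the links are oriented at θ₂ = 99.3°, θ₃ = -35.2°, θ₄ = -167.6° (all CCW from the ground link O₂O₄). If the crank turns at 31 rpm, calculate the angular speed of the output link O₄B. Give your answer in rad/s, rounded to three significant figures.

ω₂ = 3.246 rad/s (from 31 rpm).
Differentiating the loop-closure r₂e^{iθ₂}+r₃e^{iθ₃}=r₁+r₄e^{iθ₄} gives r₂ω₂e^{iθ₂}+r₃ω₃e^{iθ₃}=r₄ω₄e^{iθ₄}.
Eliminating the other unknown: ω₄ = r₂ω₂ sin(θ₂−θ₃) / [r₄ sin(θ₄−θ₃)].
Numerator sine = +0.71325; denominator sine = -0.73846.
Result = 0.0515·3.246·(+0.71325) / (0.0784·(-0.73846)) = -2.0597 rad/s; magnitude 2.0597 rad/s.

2.06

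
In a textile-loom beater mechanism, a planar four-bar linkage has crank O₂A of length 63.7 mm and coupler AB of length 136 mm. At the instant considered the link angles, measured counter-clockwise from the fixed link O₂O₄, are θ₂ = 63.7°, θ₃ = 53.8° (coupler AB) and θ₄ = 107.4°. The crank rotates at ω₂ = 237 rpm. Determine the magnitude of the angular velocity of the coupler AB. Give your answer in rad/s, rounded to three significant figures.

9.98

ω₂ = 24.82 rad/s (from 237 rpm).
Differentiating the loop-closure r₂e^{iθ₂}+r₃e^{iθ₃}=r₁+r₄e^{iθ₄} gives r₂ω₂e^{iθ₂}+r₃ω₃e^{iθ₃}=r₄ω₄e^{iθ₄}.
Eliminating the other unknown: ω₃ = r₂ω₂ sin(θ₄−θ₂) / [r₃ sin(θ₃−θ₄)].
Numerator sine = +0.69088; denominator sine = -0.80489.
Result = 0.0637·24.82·(+0.69088) / (0.136·(-0.80489)) = -9.978 rad/s; magnitude 9.978 rad/s.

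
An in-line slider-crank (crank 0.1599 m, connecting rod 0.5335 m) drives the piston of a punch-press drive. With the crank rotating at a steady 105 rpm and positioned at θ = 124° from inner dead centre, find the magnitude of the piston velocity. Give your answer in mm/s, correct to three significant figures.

1210

ω = 2π·105/60 = 11 rad/s
For an in-line slider-crank, x = r cosθ + √(L² − r² sin²θ), so v = −rω sinθ·[1 + r cosθ/√(L² − r² sin²θ)].
With r = 0.1599 m, L = 0.5335 m, θ = 124°: √(L² − r² sin²θ) = 0.51677 m.
v = −0.1599·11·0.82904·[1 + 0.1599·-0.55919/0.51677] = -1.2054 m/s.
|v| = 1.2054 m/s = 1205.4 mm/s.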